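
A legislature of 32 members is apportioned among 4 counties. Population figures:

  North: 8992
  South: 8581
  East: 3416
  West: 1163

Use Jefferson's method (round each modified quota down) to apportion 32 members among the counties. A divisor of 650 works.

North: 13, South: 13, East: 5, West: 1

With modified divisor 650: modified quotas North 13.834, South 13.202, East 5.255, West 1.789.
Rounding down: North 13, South 13, East 5, West 1 (total 32).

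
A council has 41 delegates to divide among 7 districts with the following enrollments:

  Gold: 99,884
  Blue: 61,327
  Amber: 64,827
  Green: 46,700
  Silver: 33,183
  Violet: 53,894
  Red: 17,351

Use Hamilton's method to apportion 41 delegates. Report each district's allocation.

Gold 11, Blue 7, Amber 7, Green 5, Silver 3, Violet 6, Red 2

Standard divisor: 377166 ÷ 41 ≈ 9199.171.
Standard quotas: Gold 10.8579, Blue 6.6666, Amber 7.0470, Green 5.0765, Silver 3.6072, Violet 5.8586, Red 1.8861.
Lower quotas: Gold 10, Blue 6, Amber 7, Green 5, Silver 3, Violet 5, Red 1 (sum 37, leaving 4 seats).
Remainders in descending order: Red 0.8861, Violet 0.8586, Gold 0.8579, Blue 0.6666, Silver 0.6072, Green 0.0765, Amber 0.0470.
Largest remainders: Red, Violet, Gold, Blue receive the extra seats.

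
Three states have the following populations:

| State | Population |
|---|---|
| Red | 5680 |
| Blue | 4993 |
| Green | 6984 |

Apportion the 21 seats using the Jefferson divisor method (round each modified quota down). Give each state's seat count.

Red: 7; Blue: 6; Green: 8

Standard divisor 17657/21 ≈ 840.81; standard quotas: Red 6.755, Blue 5.938, Green 8.306.
Rounding down gives 6, 5, 8 = 19 seats, so the divisor must be adjusted.
With modified divisor 800: modified quotas Red 7.100, Blue 6.241, Green 8.730.
Rounding down: Red 7, Blue 6, Green 8 (total 21).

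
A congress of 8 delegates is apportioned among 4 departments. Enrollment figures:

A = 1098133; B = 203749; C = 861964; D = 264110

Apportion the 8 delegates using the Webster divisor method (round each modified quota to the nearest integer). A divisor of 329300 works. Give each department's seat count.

A: 3; B: 1; C: 3; D: 1

With modified divisor 329300: modified quotas A 3.335, B 0.619, C 2.618, D 0.802.
Rounding to the nearest integer: A 3, B 1, C 3, D 1 (total 8).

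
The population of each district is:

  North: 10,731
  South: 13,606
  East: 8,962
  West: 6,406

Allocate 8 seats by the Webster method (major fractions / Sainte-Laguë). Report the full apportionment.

Standard divisor 39705/8 ≈ 4963.125; standard quotas: North 2.162, South 2.741, East 1.806, West 1.291.
Rounding to the nearest integer gives North 2, South 3, East 2, West 1 — total 8, matching the house size, so no adjustment is needed.

North 2; South 3; East 2; West 1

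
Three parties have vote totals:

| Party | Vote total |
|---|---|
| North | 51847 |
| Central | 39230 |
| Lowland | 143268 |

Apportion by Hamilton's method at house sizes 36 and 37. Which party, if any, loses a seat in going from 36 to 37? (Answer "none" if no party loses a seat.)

At 36 seats: North 8, Central 6, Lowland 22.
At 37 seats: North 8, Central 6, Lowland 23.
No party's allocation decreased.

none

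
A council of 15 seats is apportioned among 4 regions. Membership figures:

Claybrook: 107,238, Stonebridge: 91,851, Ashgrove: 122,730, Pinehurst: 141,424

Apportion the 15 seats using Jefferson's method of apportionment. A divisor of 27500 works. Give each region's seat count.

With modified divisor 27500: modified quotas Claybrook 3.900, Stonebridge 3.340, Ashgrove 4.463, Pinehurst 5.143.
Rounding down: Claybrook 3, Stonebridge 3, Ashgrove 4, Pinehurst 5 (total 15).

Claybrook: 3, Stonebridge: 3, Ashgrove: 4, Pinehurst: 5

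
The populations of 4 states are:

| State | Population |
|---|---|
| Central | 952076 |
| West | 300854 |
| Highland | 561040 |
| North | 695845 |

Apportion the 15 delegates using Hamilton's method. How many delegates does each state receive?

Total 2509815; standard divisor 2509815/15 = 167321.
Standard quotas: Central 5.6901, West 1.7981, Highland 3.3531, North 4.1587.
Lower quotas: Central 5, West 1, Highland 3, North 4 (sum 13, leaving 2 seats).
Remainders in descending order: West 0.7981, Central 0.6901, Highland 0.3531, North 0.1587.
Largest remainders: West, Central receive the extra seats.

Central 6; West 2; Highland 3; North 4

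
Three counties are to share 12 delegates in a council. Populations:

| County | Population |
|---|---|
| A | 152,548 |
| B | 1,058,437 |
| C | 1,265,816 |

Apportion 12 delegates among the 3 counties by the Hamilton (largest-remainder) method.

A=1, B=5, C=6

The standard divisor is 2476801/12 ≈ 206400.083.
Standard quotas: A 0.7391, B 5.1281, C 6.1328.
Lower quotas: A 0, B 5, C 6 (sum 11, leaving 1 seat).
Remainders in descending order: A 0.7391, C 0.1328, B 0.1281.
The surplus seat goes to A.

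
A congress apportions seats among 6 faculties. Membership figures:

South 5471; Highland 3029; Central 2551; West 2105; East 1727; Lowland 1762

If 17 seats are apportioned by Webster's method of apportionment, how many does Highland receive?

3

Standard divisor 16645/17 ≈ 979.118; standard quotas: South 5.588, Highland 3.094, Central 2.605, West 2.150, East 1.764, Lowland 1.800.
Rounding to the nearest integer gives 6, 3, 3, 2, 2, 2 = 18 seats, so the divisor must be adjusted.
With modified divisor 1000: modified quotas South 5.471, Highland 3.029, Central 2.551, West 2.105, East 1.727, Lowland 1.762.
Rounding to the nearest integer: South 5, Highland 3, Central 3, West 2, East 2, Lowland 2 (total 17).
Highland receives 3.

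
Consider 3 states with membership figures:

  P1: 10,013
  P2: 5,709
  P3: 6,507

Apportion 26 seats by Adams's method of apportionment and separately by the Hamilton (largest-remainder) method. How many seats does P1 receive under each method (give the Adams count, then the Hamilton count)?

Adams: P1 11, P2 7, P3 8.
Hamilton: P1 12, P2 7, P3 7.
P1 gets 11 under Adams and 12 under Hamilton.

11 and 12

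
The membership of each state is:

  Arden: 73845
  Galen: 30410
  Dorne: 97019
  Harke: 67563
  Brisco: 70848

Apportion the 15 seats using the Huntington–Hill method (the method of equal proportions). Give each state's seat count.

With divisor 21599: modified quotas Arden 3.419, Galen 1.408, Dorne 4.492, Harke 3.128, Brisco 3.280.
Geometric-mean thresholds: Arden √(3·4)=3.464, Galen √(1·2)=1.414, Dorne √(4·5)=4.472, Harke √(3·4)=3.464, Brisco √(3·4)=3.464.
Each quota rounded against its threshold gives Arden 3, Galen 1, Dorne 5, Harke 3, Brisco 3 (total 15).

Arden 3, Galen 1, Dorne 5, Harke 3, Brisco 3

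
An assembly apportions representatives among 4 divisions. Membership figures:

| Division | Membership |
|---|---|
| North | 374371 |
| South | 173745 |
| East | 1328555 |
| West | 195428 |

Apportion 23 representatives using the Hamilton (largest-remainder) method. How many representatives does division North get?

4

Total 2072099; standard divisor 2072099/23 ≈ 90091.261.
Standard quotas: North 4.1555, South 1.9285, East 14.7468, West 2.1692.
Lower quotas: North 4, South 1, East 14, West 2 (sum 21, leaving 2 seats).
Remainders in descending order: South 0.9285, East 0.7468, West 0.1692, North 0.1555.
Largest remainders: South, East receive the extra seats.
North receives 4.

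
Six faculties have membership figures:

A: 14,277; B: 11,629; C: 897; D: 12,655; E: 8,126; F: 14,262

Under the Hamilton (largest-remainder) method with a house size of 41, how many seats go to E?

5

Total 61846; standard divisor 61846/41 ≈ 1508.439.
Standard quotas: A 9.4648, B 7.7093, C 0.5947, D 8.3895, E 5.3870, F 9.4548.
Lower quotas: A 9, B 7, C 0, D 8, E 5, F 9 (sum 38, leaving 3 seats).
Remainders in descending order: B 0.7093, C 0.5947, A 0.4648, F 0.4548, D 0.3895, E 0.3870.
Largest remainders: B, C, A receive the extra seats.
E receives 5.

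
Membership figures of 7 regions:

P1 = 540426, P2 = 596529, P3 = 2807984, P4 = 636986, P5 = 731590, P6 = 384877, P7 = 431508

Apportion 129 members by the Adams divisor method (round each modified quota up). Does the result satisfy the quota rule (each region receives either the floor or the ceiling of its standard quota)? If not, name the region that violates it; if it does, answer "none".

P3

Standard quotas: P1 11.373, P2 12.554, P3 59.092, P4 13.405, P5 15.396, P6 8.100, P7 9.081.
Adams allocation: P1 12, P2 13, P3 58, P4 14, P5 15, P6 8, P7 9.
P3 has quota 59.092 (lower 59, upper 60) but receives 58 — outside the quota interval.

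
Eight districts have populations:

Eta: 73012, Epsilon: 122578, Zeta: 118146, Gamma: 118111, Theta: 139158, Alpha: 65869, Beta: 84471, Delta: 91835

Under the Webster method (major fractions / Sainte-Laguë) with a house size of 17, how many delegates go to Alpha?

1

Standard divisor 813180/17 ≈ 47834.118; standard quotas: Eta 1.526, Epsilon 2.563, Zeta 2.470, Gamma 2.469, Theta 2.909, Alpha 1.377, Beta 1.766, Delta 1.920.
Rounding to the nearest integer gives Eta 2, Epsilon 3, Zeta 2, Gamma 2, Theta 3, Alpha 1, Beta 2, Delta 2 — total 17, matching the house size, so no adjustment is needed.
Alpha receives 1.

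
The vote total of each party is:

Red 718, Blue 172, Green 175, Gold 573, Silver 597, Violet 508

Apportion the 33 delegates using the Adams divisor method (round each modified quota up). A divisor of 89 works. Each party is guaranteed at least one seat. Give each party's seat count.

Red: 9; Blue: 2; Green: 2; Gold: 7; Silver: 7; Violet: 6

With modified divisor 89: modified quotas Red 8.067, Blue 1.933, Green 1.966, Gold 6.438, Silver 6.708, Violet 5.708.
Rounding up: Red 9, Blue 2, Green 2, Gold 7, Silver 7, Violet 6 (total 33).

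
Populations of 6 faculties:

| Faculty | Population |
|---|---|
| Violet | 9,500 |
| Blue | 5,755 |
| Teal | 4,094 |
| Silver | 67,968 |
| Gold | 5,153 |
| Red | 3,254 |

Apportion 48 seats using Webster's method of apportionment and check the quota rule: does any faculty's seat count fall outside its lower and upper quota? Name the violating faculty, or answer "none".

Silver

Standard quotas: Violet 4.764, Blue 2.886, Teal 2.053, Silver 34.082, Gold 2.584, Red 1.632.
Webster allocation: Violet 5, Blue 3, Teal 2, Silver 33, Gold 3, Red 2.
Silver has quota 34.082 (lower 34, upper 35) but receives 33 — outside the quota interval.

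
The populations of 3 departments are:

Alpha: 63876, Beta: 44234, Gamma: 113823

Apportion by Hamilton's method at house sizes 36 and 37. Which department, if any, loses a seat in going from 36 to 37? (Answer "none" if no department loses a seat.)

none

At 36 seats: Alpha 10, Beta 7, Gamma 19.
At 37 seats: Alpha 11, Beta 7, Gamma 19.
No department's allocation decreased.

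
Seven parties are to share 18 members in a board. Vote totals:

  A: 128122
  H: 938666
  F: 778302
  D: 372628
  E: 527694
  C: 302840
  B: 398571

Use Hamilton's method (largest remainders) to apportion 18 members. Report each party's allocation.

The standard divisor is 3446823/18 ≈ 191490.167.
Standard quotas: A 0.6691, H 4.9019, F 4.0644, D 1.9459, E 2.7557, C 1.5815, B 2.0814.
Lower quotas: A 0, H 4, F 4, D 1, E 2, C 1, B 2 (sum 14, leaving 4 seats).
Remainders in descending order: D 0.9459, H 0.9019, E 0.7557, A 0.6691, C 0.5815, B 0.0814, F 0.0644.
The surplus seats go to D, H, E, A.

A 1; H 5; F 4; D 2; E 3; C 1; B 2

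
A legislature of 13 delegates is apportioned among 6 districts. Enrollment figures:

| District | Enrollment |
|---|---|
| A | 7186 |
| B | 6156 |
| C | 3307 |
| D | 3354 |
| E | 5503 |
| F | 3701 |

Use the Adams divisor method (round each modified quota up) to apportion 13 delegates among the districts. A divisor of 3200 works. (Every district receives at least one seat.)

With modified divisor 3200: modified quotas A 2.246, B 1.924, C 1.033, D 1.048, E 1.720, F 1.157.
Rounding up: A 3, B 2, C 2, D 2, E 2, F 2 (total 13).

A: 3, B: 2, C: 2, D: 2, E: 2, F: 2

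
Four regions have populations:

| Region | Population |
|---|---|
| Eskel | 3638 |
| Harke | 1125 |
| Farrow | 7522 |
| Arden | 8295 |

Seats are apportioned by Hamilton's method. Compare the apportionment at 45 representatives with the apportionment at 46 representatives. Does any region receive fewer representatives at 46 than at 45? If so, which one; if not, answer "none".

At 45 seats: Eskel 8, Harke 3, Farrow 16, Arden 18.
At 46 seats: Eskel 8, Harke 2, Farrow 17, Arden 19.
Harke drops from 3 to 2.

Harke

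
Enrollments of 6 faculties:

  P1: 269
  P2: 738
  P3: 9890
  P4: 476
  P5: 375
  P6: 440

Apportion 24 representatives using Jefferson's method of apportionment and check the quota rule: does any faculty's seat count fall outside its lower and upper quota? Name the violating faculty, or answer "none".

Standard quotas: P1 0.530, P2 1.453, P3 19.475, P4 0.937, P5 0.738, P6 0.866.
Jefferson allocation: P1 0, P2 1, P3 22, P4 1, P5 0, P6 0.
P3 has quota 19.475 (lower 19, upper 20) but receives 22 — outside the quota interval.

P3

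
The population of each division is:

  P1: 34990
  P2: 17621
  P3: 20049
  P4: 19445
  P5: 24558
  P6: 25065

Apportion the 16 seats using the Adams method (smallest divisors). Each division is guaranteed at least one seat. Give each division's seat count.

P1 4; P2 2; P3 2; P4 2; P5 3; P6 3

Standard divisor 141728/16 ≈ 8858; standard quotas: P1 3.950, P2 1.989, P3 2.263, P4 2.195, P5 2.772, P6 2.830.
Rounding up gives 4, 2, 3, 3, 3, 3 = 18 seats, so the divisor must be adjusted.
With modified divisor 10800: modified quotas P1 3.240, P2 1.632, P3 1.856, P4 1.800, P5 2.274, P6 2.321.
Rounding up: P1 4, P2 2, P3 2, P4 2, P5 3, P6 3 (total 16).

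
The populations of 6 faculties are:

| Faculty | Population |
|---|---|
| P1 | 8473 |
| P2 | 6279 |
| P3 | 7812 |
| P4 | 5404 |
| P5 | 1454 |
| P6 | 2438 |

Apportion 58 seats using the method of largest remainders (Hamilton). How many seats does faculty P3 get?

The standard divisor is 31860/58 ≈ 549.31.
Standard quotas: P1 15.4248, P2 11.4307, P3 14.2215, P4 9.8378, P5 2.6470, P6 4.4383.
Lower quotas: P1 15, P2 11, P3 14, P4 9, P5 2, P6 4 (sum 55, leaving 3 seats).
Remainders in descending order: P4 0.8378, P5 0.6470, P6 0.4383, P2 0.4307, P1 0.4248, P3 0.2215.
Largest remainders: P4, P5, P6 receive the extra seats.
P3 receives 14.

14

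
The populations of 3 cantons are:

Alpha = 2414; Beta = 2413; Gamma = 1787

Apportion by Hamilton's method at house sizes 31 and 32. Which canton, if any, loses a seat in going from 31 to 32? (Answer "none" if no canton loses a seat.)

Gamma

At 31 seats: Alpha 11, Beta 11, Gamma 9.
At 32 seats: Alpha 12, Beta 12, Gamma 8.
Gamma drops from 9 to 8.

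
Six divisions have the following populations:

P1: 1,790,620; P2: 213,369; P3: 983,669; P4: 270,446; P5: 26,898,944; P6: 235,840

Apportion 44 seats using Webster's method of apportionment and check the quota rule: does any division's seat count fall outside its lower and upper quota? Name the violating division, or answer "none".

Standard quotas: P1 2.592, P2 0.309, P3 1.424, P4 0.392, P5 38.942, P6 0.341.
Webster allocation: P1 3, P2 0, P3 1, P4 0, P5 40, P6 0.
P5 has quota 38.942 (lower 38, upper 39) but receives 40 — outside the quota interval.

P5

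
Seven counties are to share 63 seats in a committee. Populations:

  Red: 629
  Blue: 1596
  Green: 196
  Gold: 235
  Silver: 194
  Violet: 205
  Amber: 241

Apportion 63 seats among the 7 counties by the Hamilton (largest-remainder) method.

The standard divisor is 3296/63 ≈ 52.317.
Standard quotas: Red 12.023, Blue 30.506, Green 3.746, Gold 4.492, Silver 3.708, Violet 3.918, Amber 4.606.
Lower quotas: Red 12, Blue 30, Green 3, Gold 4, Silver 3, Violet 3, Amber 4 (sum 59, leaving 4 seats).
Remainders in descending order: Violet 0.918, Green 0.746, Silver 0.708, Amber 0.606, Blue 0.506, Gold 0.492, Red 0.023.
Largest remainders: Violet, Green, Silver, Amber receive the extra seats.

Red=12; Blue=30; Green=4; Gold=4; Silver=4; Violet=4; Amber=5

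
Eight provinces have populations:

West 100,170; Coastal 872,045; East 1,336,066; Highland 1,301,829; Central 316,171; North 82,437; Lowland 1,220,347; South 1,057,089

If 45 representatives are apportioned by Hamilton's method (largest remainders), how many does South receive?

The standard divisor is 6286154/45 ≈ 139692.311.
Standard quotas: West 0.7171, Coastal 6.2426, East 9.5643, Highland 9.3193, Central 2.2633, North 0.5901, Lowland 8.7360, South 7.5673.
Lower quotas: West 0, Coastal 6, East 9, Highland 9, Central 2, North 0, Lowland 8, South 7 (sum 41, leaving 4 seats).
Remainders in descending order: Lowland 0.7360, West 0.7171, North 0.5901, South 0.5673, East 0.5643, Highland 0.3193, Central 0.2633, Coastal 0.2426.
Largest remainders: Lowland, West, North, South receive the extra seats.
South receives 8.

8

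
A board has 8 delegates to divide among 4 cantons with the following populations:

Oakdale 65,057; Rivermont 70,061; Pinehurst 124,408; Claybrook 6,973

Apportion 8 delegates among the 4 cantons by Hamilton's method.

Standard divisor: 266499 ÷ 8 ≈ 33312.375.
Standard quotas: Oakdale 1.9529, Rivermont 2.1032, Pinehurst 3.7346, Claybrook 0.2093.
Lower quotas: Oakdale 1, Rivermont 2, Pinehurst 3, Claybrook 0 (sum 6, leaving 2 seats).
Remainders in descending order: Oakdale 0.9529, Pinehurst 0.7346, Claybrook 0.2093, Rivermont 0.1032.
Largest remainders: Oakdale, Pinehurst receive the extra seats.

Oakdale 2, Rivermont 2, Pinehurst 4, Claybrook 0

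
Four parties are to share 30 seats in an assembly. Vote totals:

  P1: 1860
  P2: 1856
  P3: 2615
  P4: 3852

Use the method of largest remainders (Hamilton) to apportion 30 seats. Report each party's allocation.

Standard divisor: 10183 ÷ 30 ≈ 339.433.
Standard quotas: P1 5.480, P2 5.468, P3 7.704, P4 11.348.
Lower quotas: P1 5, P2 5, P3 7, P4 11 (sum 28, leaving 2 seats).
Remainders in descending order: P3 0.704, P1 0.480, P2 0.468, P4 0.348.
The surplus seats go to P3, P1.

P1: 6, P2: 5, P3: 8, P4: 11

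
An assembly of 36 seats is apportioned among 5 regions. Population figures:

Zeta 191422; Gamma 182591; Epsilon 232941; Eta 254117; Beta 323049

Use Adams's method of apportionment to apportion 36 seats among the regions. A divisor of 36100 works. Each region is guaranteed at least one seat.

Zeta 6; Gamma 6; Epsilon 7; Eta 8; Beta 9

With modified divisor 36100: modified quotas Zeta 5.303, Gamma 5.058, Epsilon 6.453, Eta 7.039, Beta 8.949.
Rounding up: Zeta 6, Gamma 6, Epsilon 7, Eta 8, Beta 9 (total 36).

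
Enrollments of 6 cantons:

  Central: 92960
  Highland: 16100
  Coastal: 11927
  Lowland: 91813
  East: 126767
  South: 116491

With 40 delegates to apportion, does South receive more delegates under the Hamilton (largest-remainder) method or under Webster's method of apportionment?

Hamilton: Central 8, Highland 2, Coastal 1, Lowland 8, East 11, South 10.
Webster: Central 8, Highland 1, Coastal 1, Lowland 8, East 11, South 11.
South gets 10 under Hamilton and 11 under Webster.

Webster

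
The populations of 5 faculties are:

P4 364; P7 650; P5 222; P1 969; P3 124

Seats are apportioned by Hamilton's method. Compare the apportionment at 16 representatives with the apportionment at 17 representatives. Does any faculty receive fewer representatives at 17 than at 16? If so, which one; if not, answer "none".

P5

At 16 seats: P4 2, P7 4, P5 2, P1 7, P3 1.
At 17 seats: P4 3, P7 5, P5 1, P1 7, P3 1.
P5 drops from 2 to 1.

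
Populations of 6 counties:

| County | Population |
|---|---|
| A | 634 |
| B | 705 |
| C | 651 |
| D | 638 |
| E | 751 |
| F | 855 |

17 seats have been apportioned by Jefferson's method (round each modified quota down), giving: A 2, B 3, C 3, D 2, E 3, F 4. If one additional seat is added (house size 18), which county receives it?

D

Priority for the next seat is population ÷ (current seats + 1).
Priorities: A 211.333, B 176.250, C 162.750, D 212.667, E 187.750, F 171.000.
Highest priority: D.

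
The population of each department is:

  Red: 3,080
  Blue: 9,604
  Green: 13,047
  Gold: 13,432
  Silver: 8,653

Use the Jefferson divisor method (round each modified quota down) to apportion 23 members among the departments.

Standard divisor 47816/23 ≈ 2078.957; standard quotas: Red 1.482, Blue 4.620, Green 6.276, Gold 6.461, Silver 4.162.
Rounding down gives 1, 4, 6, 6, 4 = 21 seats, so the divisor must be adjusted.
With modified divisor 1900: modified quotas Red 1.621, Blue 5.055, Green 6.867, Gold 7.069, Silver 4.554.
Rounding down: Red 1, Blue 5, Green 6, Gold 7, Silver 4 (total 23).

Red: 1; Blue: 5; Green: 6; Gold: 7; Silver: 4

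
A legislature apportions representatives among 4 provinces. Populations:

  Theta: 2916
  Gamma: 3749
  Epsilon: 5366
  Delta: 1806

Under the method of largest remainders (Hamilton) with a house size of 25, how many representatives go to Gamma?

The standard divisor is 13837/25 ≈ 553.48.
Standard quotas: Theta 5.2685, Gamma 6.7735, Epsilon 9.6950, Delta 3.2630.
Lower quotas: Theta 5, Gamma 6, Epsilon 9, Delta 3 (sum 23, leaving 2 seats).
Remainders in descending order: Gamma 0.7735, Epsilon 0.6950, Theta 0.2685, Delta 0.2630.
Largest remainders: Gamma, Epsilon receive the extra seats.
Gamma receives 7.

7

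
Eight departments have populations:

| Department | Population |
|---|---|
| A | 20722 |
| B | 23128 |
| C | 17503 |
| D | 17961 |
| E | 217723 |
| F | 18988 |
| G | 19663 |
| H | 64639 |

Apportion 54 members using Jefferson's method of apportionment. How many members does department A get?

Standard divisor 400327/54 ≈ 7413.463; standard quotas: A 2.795, B 3.120, C 2.361, D 2.423, E 29.369, F 2.561, G 2.652, H 8.719.
Rounding down gives 2, 3, 2, 2, 29, 2, 2, 8 = 50 seats, so the divisor must be adjusted.
With modified divisor 6860: modified quotas A 3.021, B 3.371, C 2.551, D 2.618, E 31.738, F 2.768, G 2.866, H 9.423.
Rounding down: A 3, B 3, C 2, D 2, E 31, F 2, G 2, H 9 (total 54).
A receives 3.

3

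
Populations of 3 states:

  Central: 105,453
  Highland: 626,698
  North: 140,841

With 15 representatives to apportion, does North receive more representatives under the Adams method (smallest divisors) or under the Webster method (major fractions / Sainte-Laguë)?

Adams: Central 2, Highland 10, North 3.
Webster: Central 2, Highland 11, North 2.
North gets 3 under Adams and 2 under Webster.

Adams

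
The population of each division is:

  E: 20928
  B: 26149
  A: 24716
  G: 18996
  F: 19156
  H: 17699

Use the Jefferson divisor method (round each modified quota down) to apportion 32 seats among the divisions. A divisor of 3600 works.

E: 5; B: 7; A: 6; G: 5; F: 5; H: 4

With modified divisor 3600: modified quotas E 5.813, B 7.264, A 6.866, G 5.277, F 5.321, H 4.916.
Rounding down: E 5, B 7, A 6, G 5, F 5, H 4 (total 32).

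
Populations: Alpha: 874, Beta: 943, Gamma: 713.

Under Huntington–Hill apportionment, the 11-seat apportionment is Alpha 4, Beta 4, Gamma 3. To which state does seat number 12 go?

Beta

Priority for the next seat is population ÷ (√(s·(s+1))).
Priorities: Alpha 195.432, Beta 210.861, Gamma 205.825.
Highest priority: Beta.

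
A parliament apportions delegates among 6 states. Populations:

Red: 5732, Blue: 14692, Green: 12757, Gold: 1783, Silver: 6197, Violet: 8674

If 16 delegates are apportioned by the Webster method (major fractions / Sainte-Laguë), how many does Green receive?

Standard divisor 49835/16 ≈ 3114.688; standard quotas: Red 1.840, Blue 4.717, Green 4.096, Gold 0.572, Silver 1.990, Violet 2.785.
Rounding to the nearest integer gives 2, 5, 4, 1, 2, 3 = 17 seats, so the divisor must be adjusted.
With modified divisor 3400: modified quotas Red 1.686, Blue 4.321, Green 3.752, Gold 0.524, Silver 1.823, Violet 2.551.
Rounding to the nearest integer: Red 2, Blue 4, Green 4, Gold 1, Silver 2, Violet 3 (total 16).
Green receives 4.

4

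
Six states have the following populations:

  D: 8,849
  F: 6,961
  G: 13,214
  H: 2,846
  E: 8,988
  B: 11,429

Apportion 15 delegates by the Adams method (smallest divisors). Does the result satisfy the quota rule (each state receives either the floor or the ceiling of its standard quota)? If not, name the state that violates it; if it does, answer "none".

Standard quotas: D 2.539, F 1.997, G 3.791, H 0.816, E 2.578, B 3.279.
Adams allocation: D 3, F 2, G 3, H 1, E 3, B 3.
Every allocation lies between the lower and upper quota.

none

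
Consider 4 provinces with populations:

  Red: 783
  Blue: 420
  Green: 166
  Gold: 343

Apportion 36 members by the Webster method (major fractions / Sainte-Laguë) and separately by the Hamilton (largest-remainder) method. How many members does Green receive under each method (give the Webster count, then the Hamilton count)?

3 and 4

Webster: Red 17, Blue 9, Green 3, Gold 7.
Hamilton: Red 16, Blue 9, Green 4, Gold 7.
Green gets 3 under Webster and 4 under Hamilton.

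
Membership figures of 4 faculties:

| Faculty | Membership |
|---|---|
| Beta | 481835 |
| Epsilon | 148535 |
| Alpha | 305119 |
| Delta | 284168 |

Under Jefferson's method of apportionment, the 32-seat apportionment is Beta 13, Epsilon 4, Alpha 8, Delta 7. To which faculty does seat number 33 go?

Priority for the next seat is population ÷ (current seats + 1).
Priorities: Beta 34416.786, Epsilon 29707.000, Alpha 33902.111, Delta 35521.000.
Highest priority: Delta.

Delta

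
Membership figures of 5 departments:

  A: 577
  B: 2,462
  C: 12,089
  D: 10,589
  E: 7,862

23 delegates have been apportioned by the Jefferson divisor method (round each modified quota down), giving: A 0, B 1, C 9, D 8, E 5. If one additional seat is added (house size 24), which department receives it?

E

Priority for the next seat is population ÷ (current seats + 1).
Priorities: A 577.000, B 1231.000, C 1208.900, D 1176.556, E 1310.333.
Highest priority: E.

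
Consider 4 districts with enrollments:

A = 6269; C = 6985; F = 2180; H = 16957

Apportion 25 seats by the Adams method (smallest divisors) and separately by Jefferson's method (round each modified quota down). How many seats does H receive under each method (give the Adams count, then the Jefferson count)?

13 and 14

Adams: A 5, C 5, F 2, H 13.
Jefferson: A 5, C 5, F 1, H 14.
H gets 13 under Adams and 14 under Jefferson.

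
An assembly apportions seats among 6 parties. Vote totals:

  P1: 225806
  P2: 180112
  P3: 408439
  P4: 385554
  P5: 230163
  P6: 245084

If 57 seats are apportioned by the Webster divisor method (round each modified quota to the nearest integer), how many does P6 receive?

Standard divisor 1675158/57 ≈ 29388.737; standard quotas: P1 7.683, P2 6.129, P3 13.898, P4 13.119, P5 7.832, P6 8.339.
Rounding to the nearest integer gives P1 8, P2 6, P3 14, P4 13, P5 8, P6 8 — total 57, matching the house size, so no adjustment is needed.
P6 receives 8.

8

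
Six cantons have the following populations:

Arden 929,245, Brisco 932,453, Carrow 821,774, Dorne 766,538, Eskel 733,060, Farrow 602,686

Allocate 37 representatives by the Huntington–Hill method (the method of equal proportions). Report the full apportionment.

Arden 7, Brisco 7, Carrow 6, Dorne 6, Eskel 6, Farrow 5

With divisor 130320: modified quotas Arden 7.130, Brisco 7.155, Carrow 6.306, Dorne 5.882, Eskel 5.625, Farrow 4.625.
Geometric-mean thresholds: Arden √(7·8)=7.483, Brisco √(7·8)=7.483, Carrow √(6·7)=6.481, Dorne √(5·6)=5.477, Eskel √(5·6)=5.477, Farrow √(4·5)=4.472.
Each quota rounded against its threshold gives Arden 7, Brisco 7, Carrow 6, Dorne 6, Eskel 6, Farrow 5 (total 37).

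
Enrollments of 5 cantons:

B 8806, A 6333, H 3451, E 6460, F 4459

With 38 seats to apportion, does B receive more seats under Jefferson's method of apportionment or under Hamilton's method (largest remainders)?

Jefferson: B 12, A 8, H 4, E 8, F 6.
Hamilton: B 11, A 8, H 5, E 8, F 6.
B gets 12 under Jefferson and 11 under Hamilton.

Jefferson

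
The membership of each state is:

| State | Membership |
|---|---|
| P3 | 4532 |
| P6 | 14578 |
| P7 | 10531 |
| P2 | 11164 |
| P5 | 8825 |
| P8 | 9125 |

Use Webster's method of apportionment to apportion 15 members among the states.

P3=1, P6=4, P7=3, P2=3, P5=2, P8=2

Standard divisor 58755/15 ≈ 3917; standard quotas: P3 1.157, P6 3.722, P7 2.689, P2 2.850, P5 2.253, P8 2.330.
Rounding to the nearest integer gives P3 1, P6 4, P7 3, P2 3, P5 2, P8 2 — total 15, matching the house size, so no adjustment is needed.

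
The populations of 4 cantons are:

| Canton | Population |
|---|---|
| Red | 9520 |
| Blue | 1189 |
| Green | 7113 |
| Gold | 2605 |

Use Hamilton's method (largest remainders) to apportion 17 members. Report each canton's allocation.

The standard divisor is 20427/17 ≈ 1201.588.
Standard quotas: Red 7.9228, Blue 0.9895, Green 5.9197, Gold 2.1680.
Lower quotas: Red 7, Blue 0, Green 5, Gold 2 (sum 14, leaving 3 seats).
Remainders in descending order: Blue 0.9895, Red 0.9228, Green 0.9197, Gold 0.1680.
Largest remainders: Blue, Red, Green receive the extra seats.

Red: 8, Blue: 1, Green: 6, Gold: 2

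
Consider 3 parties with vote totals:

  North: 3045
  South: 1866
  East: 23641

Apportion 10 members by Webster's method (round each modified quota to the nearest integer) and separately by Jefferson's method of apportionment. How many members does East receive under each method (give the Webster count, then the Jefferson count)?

8 and 9

Webster: North 1, South 1, East 8.
Jefferson: North 1, South 0, East 9.
East gets 8 under Webster and 9 under Jefferson.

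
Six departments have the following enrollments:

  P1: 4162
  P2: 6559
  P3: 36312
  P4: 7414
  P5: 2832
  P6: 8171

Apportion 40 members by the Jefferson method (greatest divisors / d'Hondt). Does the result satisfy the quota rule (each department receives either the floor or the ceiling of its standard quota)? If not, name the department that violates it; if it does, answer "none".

P3

Standard quotas: P1 2.544, P2 4.009, P3 22.192, P4 4.531, P5 1.731, P6 4.994.
Jefferson allocation: P1 2, P2 4, P3 24, P4 4, P5 1, P6 5.
P3 has quota 22.192 (lower 22, upper 23) but receives 24 — outside the quota interval.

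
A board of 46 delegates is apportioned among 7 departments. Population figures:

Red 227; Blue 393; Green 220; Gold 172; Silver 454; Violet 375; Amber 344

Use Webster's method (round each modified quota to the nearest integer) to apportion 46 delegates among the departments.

Standard divisor 2185/46 ≈ 47.5; standard quotas: Red 4.779, Blue 8.274, Green 4.632, Gold 3.621, Silver 9.558, Violet 7.895, Amber 7.242.
Rounding to the nearest integer gives 5, 8, 5, 4, 10, 8, 7 = 47 seats, so the divisor must be adjusted.
With modified divisor 48: modified quotas Red 4.729, Blue 8.188, Green 4.583, Gold 3.583, Silver 9.458, Violet 7.812, Amber 7.167.
Rounding to the nearest integer: Red 5, Blue 8, Green 5, Gold 4, Silver 9, Violet 8, Amber 7 (total 46).

Red=5; Blue=8; Green=5; Gold=4; Silver=9; Violet=8; Amber=7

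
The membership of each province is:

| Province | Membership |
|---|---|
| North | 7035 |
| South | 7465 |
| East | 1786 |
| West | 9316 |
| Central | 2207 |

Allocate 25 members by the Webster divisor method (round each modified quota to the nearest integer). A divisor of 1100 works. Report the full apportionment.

With modified divisor 1100: modified quotas North 6.395, South 6.786, East 1.624, West 8.469, Central 2.006.
Rounding to the nearest integer: North 6, South 7, East 2, West 8, Central 2 (total 25).

North 6, South 7, East 2, West 8, Central 2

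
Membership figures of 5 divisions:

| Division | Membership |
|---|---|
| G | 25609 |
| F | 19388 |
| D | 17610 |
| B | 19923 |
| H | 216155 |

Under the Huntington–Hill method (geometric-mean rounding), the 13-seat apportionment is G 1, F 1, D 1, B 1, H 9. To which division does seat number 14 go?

Priority for the next seat is population ÷ (√(s·(s+1))).
Priorities: G 18108.298, F 13709.386, D 12452.150, B 14087.688, H 22784.738.
Highest priority: H.

H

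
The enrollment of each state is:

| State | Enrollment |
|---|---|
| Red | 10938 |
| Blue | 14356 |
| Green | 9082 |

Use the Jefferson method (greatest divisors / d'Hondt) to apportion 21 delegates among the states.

Red 7; Blue 9; Green 5

Standard divisor 34376/21 ≈ 1636.952; standard quotas: Red 6.682, Blue 8.770, Green 5.548.
Rounding down gives 6, 8, 5 = 19 seats, so the divisor must be adjusted.
With modified divisor 1540: modified quotas Red 7.103, Blue 9.322, Green 5.897.
Rounding down: Red 7, Blue 9, Green 5 (total 21).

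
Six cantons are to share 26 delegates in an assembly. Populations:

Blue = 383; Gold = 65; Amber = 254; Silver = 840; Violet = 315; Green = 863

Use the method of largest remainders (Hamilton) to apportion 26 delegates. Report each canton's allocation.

Blue 4, Gold 1, Amber 2, Silver 8, Violet 3, Green 8

Standard divisor: 2720 ÷ 26 ≈ 104.615.
Standard quotas: Blue 3.661, Gold 0.621, Amber 2.428, Silver 8.029, Violet 3.011, Green 8.249.
Lower quotas: Blue 3, Gold 0, Amber 2, Silver 8, Violet 3, Green 8 (sum 24, leaving 2 seats).
Remainders in descending order: Blue 0.661, Gold 0.621, Amber 0.428, Green 0.249, Silver 0.029, Violet 0.011.
Largest remainders: Blue, Gold receive the extra seats.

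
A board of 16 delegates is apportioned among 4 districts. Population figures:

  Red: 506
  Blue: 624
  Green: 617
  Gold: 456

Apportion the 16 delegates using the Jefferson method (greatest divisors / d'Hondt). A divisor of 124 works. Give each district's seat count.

With modified divisor 124: modified quotas Red 4.081, Blue 5.032, Green 4.976, Gold 3.677.
Rounding down: Red 4, Blue 5, Green 4, Gold 3 (total 16).

Red=4, Blue=5, Green=4, Gold=3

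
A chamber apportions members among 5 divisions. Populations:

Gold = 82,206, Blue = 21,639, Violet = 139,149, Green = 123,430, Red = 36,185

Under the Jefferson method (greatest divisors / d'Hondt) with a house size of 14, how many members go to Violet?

Standard divisor 402609/14 ≈ 28757.786; standard quotas: Gold 2.859, Blue 0.752, Violet 4.839, Green 4.292, Red 1.258.
Rounding down gives 2, 0, 4, 4, 1 = 11 seats, so the divisor must be adjusted.
With modified divisor 23900: modified quotas Gold 3.440, Blue 0.905, Violet 5.822, Green 5.164, Red 1.514.
Rounding down: Gold 3, Blue 0, Violet 5, Green 5, Red 1 (total 14).
Violet receives 5.

5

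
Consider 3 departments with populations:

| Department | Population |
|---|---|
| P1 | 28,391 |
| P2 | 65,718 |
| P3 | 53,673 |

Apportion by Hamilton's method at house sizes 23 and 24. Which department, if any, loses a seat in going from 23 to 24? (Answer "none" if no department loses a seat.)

P1

At 23 seats: P1 5, P2 10, P3 8.
At 24 seats: P1 4, P2 11, P3 9.
P1 drops from 5 to 4.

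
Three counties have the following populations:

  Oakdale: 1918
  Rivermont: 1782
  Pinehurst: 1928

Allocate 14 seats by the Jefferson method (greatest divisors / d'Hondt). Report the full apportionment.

Oakdale 5, Rivermont 4, Pinehurst 5

Standard divisor 5628/14 ≈ 402; standard quotas: Oakdale 4.771, Rivermont 4.433, Pinehurst 4.796.
Rounding down gives 4, 4, 4 = 12 seats, so the divisor must be adjusted.
With modified divisor 370: modified quotas Oakdale 5.184, Rivermont 4.816, Pinehurst 5.211.
Rounding down: Oakdale 5, Rivermont 4, Pinehurst 5 (total 14).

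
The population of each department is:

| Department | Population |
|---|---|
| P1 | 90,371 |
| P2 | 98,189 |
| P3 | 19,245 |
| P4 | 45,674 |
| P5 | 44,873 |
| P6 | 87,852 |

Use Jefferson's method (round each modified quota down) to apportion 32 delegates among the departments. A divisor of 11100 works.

P1: 8, P2: 8, P3: 1, P4: 4, P5: 4, P6: 7

With modified divisor 11100: modified quotas P1 8.142, P2 8.846, P3 1.734, P4 4.115, P5 4.043, P6 7.915.
Rounding down: P1 8, P2 8, P3 1, P4 4, P5 4, P6 7 (total 32).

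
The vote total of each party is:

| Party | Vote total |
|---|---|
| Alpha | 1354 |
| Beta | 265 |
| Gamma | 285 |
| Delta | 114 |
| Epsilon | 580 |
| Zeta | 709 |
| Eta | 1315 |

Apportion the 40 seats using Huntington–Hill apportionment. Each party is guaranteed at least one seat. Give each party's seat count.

With divisor 115: modified quotas Alpha 11.774, Beta 2.304, Gamma 2.478, Delta 0.991, Epsilon 5.043, Zeta 6.165, Eta 11.435.
Geometric-mean thresholds: Alpha √(11·12)=11.489, Beta √(2·3)=2.449, Gamma √(2·3)=2.449, Delta (min 1), Epsilon √(5·6)=5.477, Zeta √(6·7)=6.481, Eta √(11·12)=11.489.
Each quota rounded against its threshold gives Alpha 12, Beta 2, Gamma 3, Delta 1, Epsilon 5, Zeta 6, Eta 11 (total 40).

Alpha=12, Beta=2, Gamma=3, Delta=1, Epsilon=5, Zeta=6, Eta=11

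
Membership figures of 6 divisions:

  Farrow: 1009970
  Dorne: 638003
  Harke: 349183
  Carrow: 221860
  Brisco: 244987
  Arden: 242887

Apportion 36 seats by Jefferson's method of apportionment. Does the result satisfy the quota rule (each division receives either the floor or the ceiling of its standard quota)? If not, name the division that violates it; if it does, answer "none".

Standard quotas: Farrow 13.432, Dorne 8.485, Harke 4.644, Carrow 2.951, Brisco 3.258, Arden 3.230.
Jefferson allocation: Farrow 14, Dorne 9, Harke 4, Carrow 3, Brisco 3, Arden 3.
Every allocation lies between the lower and upper quota.

none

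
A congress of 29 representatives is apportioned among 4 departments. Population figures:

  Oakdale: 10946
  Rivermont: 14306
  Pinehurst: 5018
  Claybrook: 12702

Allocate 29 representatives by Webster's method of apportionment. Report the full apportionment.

Oakdale: 7, Rivermont: 10, Pinehurst: 3, Claybrook: 9

Standard divisor 42972/29 ≈ 1481.793; standard quotas: Oakdale 7.387, Rivermont 9.655, Pinehurst 3.386, Claybrook 8.572.
Rounding to the nearest integer gives Oakdale 7, Rivermont 10, Pinehurst 3, Claybrook 9 — total 29, matching the house size, so no adjustment is needed.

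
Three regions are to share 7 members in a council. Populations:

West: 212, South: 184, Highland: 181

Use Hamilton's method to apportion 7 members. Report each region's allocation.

The standard divisor is 577/7 ≈ 82.429.
Standard quotas: West 2.572, South 2.232, Highland 2.196.
Lower quotas: West 2, South 2, Highland 2 (sum 6, leaving 1 seat).
Remainders in descending order: West 0.572, South 0.232, Highland 0.196.
The surplus seat goes to West.

West=3, South=2, Highland=2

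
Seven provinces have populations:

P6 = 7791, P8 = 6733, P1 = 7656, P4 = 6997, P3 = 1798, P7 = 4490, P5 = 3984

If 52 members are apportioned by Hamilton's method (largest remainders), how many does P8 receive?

9

Total 39449; standard divisor 39449/52 ≈ 758.635.
Standard quotas: P6 10.2698, P8 8.8752, P1 10.0918, P4 9.2231, P3 2.3700, P7 5.9185, P5 5.2515.
Lower quotas: P6 10, P8 8, P1 10, P4 9, P3 2, P7 5, P5 5 (sum 49, leaving 3 seats).
Remainders in descending order: P7 0.9185, P8 0.8752, P3 0.3700, P6 0.2698, P5 0.2515, P4 0.2231, P1 0.0918.
The surplus seats go to P7, P8, P3.
P8 receives 9.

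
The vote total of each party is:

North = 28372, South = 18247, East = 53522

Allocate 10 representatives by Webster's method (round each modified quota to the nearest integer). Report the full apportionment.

Standard divisor 100141/10 ≈ 10014.1; standard quotas: North 2.833, South 1.822, East 5.345.
Rounding to the nearest integer gives North 3, South 2, East 5 — total 10, matching the house size, so no adjustment is needed.

North 3; South 2; East 5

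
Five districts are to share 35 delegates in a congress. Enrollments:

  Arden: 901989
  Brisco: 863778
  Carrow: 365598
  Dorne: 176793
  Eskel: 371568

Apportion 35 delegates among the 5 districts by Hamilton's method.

Standard divisor: 2679726 ÷ 35 ≈ 76563.6.
Standard quotas: Arden 11.7809, Brisco 11.2818, Carrow 4.7751, Dorne 2.3091, Eskel 4.8531.
Lower quotas: Arden 11, Brisco 11, Carrow 4, Dorne 2, Eskel 4 (sum 32, leaving 3 seats).
Remainders in descending order: Eskel 0.8531, Arden 0.7809, Carrow 0.7751, Dorne 0.3091, Brisco 0.2818.
The surplus seats go to Eskel, Arden, Carrow.

Arden 12, Brisco 11, Carrow 5, Dorne 2, Eskel 5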